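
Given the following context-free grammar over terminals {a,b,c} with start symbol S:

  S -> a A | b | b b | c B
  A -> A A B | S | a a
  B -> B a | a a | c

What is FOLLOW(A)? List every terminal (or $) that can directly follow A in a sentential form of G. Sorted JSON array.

Compute FIRST by fixpoint:
pass 1:
  A via A→a a: +{a}
  B via B→a a: +{a}
  B via B→c: +{c}
  S via S→a A: +{a}
  S via S→b: +{b}
  S via S→c B: +{c}
  FIRST(S)={a,b,c}  FIRST(A)={a}  FIRST(B)={a,c}
pass 2:
  A via A→S: +{b,c}
  FIRST(S)={a,b,c}  FIRST(A)={a,b,c}  FIRST(B)={a,c}
pass 3: — fixpoint
  FIRST(S)={a,b,c}  FIRST(A)={a,b,c}  FIRST(B)={a,c}

Compute FOLLOW by fixpoint:
FOLLOW(S) := {$}
round 1:
  A→A A B: FOLLOW(A) ⊇ FIRST(A) = {a,b,c}; new: +{a,b,c}
  A→A A B: FOLLOW(B) ⊇ FOLLOW(A) ⊇ {a,b,c}; new: +{a,b,c}
  A→S: FOLLOW(S) ⊇ FOLLOW(A) ⊇ {a,b,c}; new: +{a,b,c}
  S→a A: FOLLOW(A) ⊇ FOLLOW(S) ⊇ {$,a,b,c}; new: +{$}
  S→c B: FOLLOW(B) ⊇ FOLLOW(S) ⊇ {$,a,b,c}; new: +{$}
  FOLLOW(S)={$,a,b,c}  FOLLOW(A)={$,a,b,c}  FOLLOW(B)={$,a,b,c}
round 2: (stable)
  FOLLOW(S)={$,a,b,c}  FOLLOW(A)={$,a,b,c}  FOLLOW(B)={$,a,b,c}

FOLLOW(A) = ["$", "a", "b", "c"]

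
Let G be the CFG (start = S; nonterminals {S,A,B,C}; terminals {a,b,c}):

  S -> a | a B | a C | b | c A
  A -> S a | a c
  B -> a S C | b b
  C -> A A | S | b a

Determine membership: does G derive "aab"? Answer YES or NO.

CNF form of G:
  S -> T0 B | T0 C | T1 A | a | b
  A -> S T0 | T0 T1
  B -> T0 X3 | T2 T2
  C -> A A | T0 B | T0 C | T1 A | T2 T0 | a | b
  T0 -> a
  T1 -> c
  T2 -> b
  X3 -> S C

Fill CYK table bottom-up:
  T[0,0] 'a' = {C,S,T0}  orig:{C,S}
  T[1,1] 'a' = {C,S,T0}  orig:{C,S}
  T[2,2] 'b' = {C,S,T2}  orig:{C,S}
  T[0,1] 'aa' = {A,C,S,X3}  orig:{A,C,S}
  T[1,2] 'ab' = {C,S,X3}  orig:{C,S}
  T[0,2] 'aab' = {B,C,S,X3}  orig:{B,C,S}

S ∈ T[0,2] ⇒ YES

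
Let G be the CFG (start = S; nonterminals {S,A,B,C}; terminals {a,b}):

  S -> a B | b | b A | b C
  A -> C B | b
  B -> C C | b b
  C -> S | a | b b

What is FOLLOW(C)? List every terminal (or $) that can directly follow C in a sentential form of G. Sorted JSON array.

Compute FIRST by fixpoint:
round 1:
  A via A→b: +{b}
  B via B→b b: +{b}
  C via C→a: +{a}
  C via C→b b: +{b}
  S via S→a B: +{a}
  S via S→b: +{b}
  FIRST[S]={a,b}  FIRST[A]={b}  FIRST[B]={b}  FIRST[C]={a,b}
round 2:
  A via A→C B: +{a}
  B via B→C C: +{a}
  FIRST[S]={a,b}  FIRST[A]={a,b}  FIRST[B]={a,b}  FIRST[C]={a,b}
round 3: (stable)
  FIRST[S]={a,b}  FIRST[A]={a,b}  FIRST[B]={a,b}  FIRST[C]={a,b}

Compute FOLLOW by fixpoint:
seed FOLLOW(S) with $
[1]
  A→C B: FOLLOW(C) ⊇ FIRST(B) = {a,b}; new: +{a,b}
  C→S: FOLLOW(S) ⊇ FOLLOW(C) ⊇ {a,b}; new: +{a,b}
  S→a B: FOLLOW(B) ⊇ FOLLOW(S) ⊇ {$,a,b}; new: +{$,a,b}
  S→b A: FOLLOW(A) ⊇ FOLLOW(S) ⊇ {$,a,b}; new: +{$,a,b}
  S→b C: FOLLOW(C) ⊇ FOLLOW(S) ⊇ {$,a,b}; new: +{$}
  FOLLOW(S)={$,a,b}  FOLLOW(A)={$,a,b}  FOLLOW(B)={$,a,b}  FOLLOW(C)={$,a,b}
[2] (stable)
  FOLLOW(S)={$,a,b}  FOLLOW(A)={$,a,b}  FOLLOW(B)={$,a,b}  FOLLOW(C)={$,a,b}

FOLLOW(C) = ["$", "a", "b"]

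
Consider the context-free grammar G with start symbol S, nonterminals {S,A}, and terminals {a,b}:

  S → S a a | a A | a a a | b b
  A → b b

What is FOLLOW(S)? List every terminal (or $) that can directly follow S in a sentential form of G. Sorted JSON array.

Compute FIRST by fixpoint:
[1]
  A via A→b b: +{b}
  S via S→a A: +{a}
  S via S→b b: +{b}
  FIRST[S]={a,b}  FIRST[A]={b}
[2] done
  FIRST[S]={a,b}  FIRST[A]={b}

FOLLOW iteration:
initialize: $ ∈ FOLLOW(S)
[1]
  S→S a a: FOLLOW(S) ⊇ FIRST(a) = {a}; new: +{a}
  S→a A: FOLLOW(A) ⊇ FOLLOW(S) ⊇ {$,a}; new: +{$,a}
  FOLLOW[S]={$,a}  FOLLOW[A]={$,a}
[2] (no change)
  FOLLOW[S]={$,a}  FOLLOW[A]={$,a}

FOLLOW(S) = ["$", "a"]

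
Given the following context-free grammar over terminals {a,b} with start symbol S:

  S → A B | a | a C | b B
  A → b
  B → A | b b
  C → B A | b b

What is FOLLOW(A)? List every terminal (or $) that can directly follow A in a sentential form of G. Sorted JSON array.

FIRST iteration:
pass 1:
  A via A→b: +{b}
  B via B→A: +{b}
  C via C→B A: +{b}
  S via S→A B: +{b}
  S via S→a: +{a}
  FIRST(S)={a,b}  FIRST(A)={b}  FIRST(B)={b}  FIRST(C)={b}
pass 2: — fixpoint
  FIRST(S)={a,b}  FIRST(A)={b}  FIRST(B)={b}  FIRST(C)={b}

FOLLOW iteration:
FOLLOW(S) := {$}
[1]
  C→B A: FOLLOW(B) ⊇ FIRST(A) = {b}; new: +{b}
  S→A B: FOLLOW(A) ⊇ FIRST(B) = {b}; new: +{b}
  S→A B: FOLLOW(B) ⊇ FOLLOW(S) ⊇ {$}; new: +{$}
  S→a C: FOLLOW(C) ⊇ FOLLOW(S) ⊇ {$}; new: +{$}
  S: {$}  A: {b}  B: {$,b}  C: {$}
[2]
  B→A: FOLLOW(A) ⊇ FOLLOW(B) ⊇ {$,b}; new: +{$}
  S: {$}  A: {$,b}  B: {$,b}  C: {$}
[3] — fixpoint
  S: {$}  A: {$,b}  B: {$,b}  C: {$}

FOLLOW(A) = ["$", "b"]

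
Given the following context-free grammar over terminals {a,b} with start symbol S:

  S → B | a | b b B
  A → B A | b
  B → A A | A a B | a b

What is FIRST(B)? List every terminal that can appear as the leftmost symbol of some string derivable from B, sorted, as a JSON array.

FIRST iteration:
iter 1:
  A via A→b: +{b}
  B via B→A A: +{b}
  B via B→a b: +{a}
  S via S→B: +{a,b}
  FIRST[S]={a,b}  FIRST[A]={b}  FIRST[B]={a,b}
iter 2:
  A via A→B A: +{a}
  FIRST[S]={a,b}  FIRST[A]={a,b}  FIRST[B]={a,b}
iter 3: done
  FIRST[S]={a,b}  FIRST[A]={a,b}  FIRST[B]={a,b}

FIRST(B) = ["a", "b"]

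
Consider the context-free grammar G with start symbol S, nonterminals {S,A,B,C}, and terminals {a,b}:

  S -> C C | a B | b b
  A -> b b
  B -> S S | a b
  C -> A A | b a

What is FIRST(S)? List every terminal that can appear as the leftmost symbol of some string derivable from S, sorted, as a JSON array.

FIRST sets, iterate to fixpoint:
round 1:
  A via A→b b: +{b}
  B via B→a b: +{a}
  C via C→A A: +{b}
  S via S→C C: +{b}
  S via S→a B: +{a}
  S: {a,b}  A: {b}  B: {a}  C: {b}
round 2:
  B via B→S S: +{b}
  S: {a,b}  A: {b}  B: {a,b}  C: {b}
round 3: (stable)
  S: {a,b}  A: {b}  B: {a,b}  C: {b}

FIRST(S) = ["a", "b"]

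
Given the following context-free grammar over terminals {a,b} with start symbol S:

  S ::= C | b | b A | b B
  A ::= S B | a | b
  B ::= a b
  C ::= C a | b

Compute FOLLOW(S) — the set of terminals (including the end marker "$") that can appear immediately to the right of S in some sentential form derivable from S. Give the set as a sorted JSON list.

Compute FIRST by fixpoint:
iter 1:
  A via A→a: +{a}
  A via A→b: +{b}
  B via B→a b: +{a}
  C via C→b: +{b}
  S via S→C: +{b}
  FIRST(S)={b}  FIRST(A)={a,b}  FIRST(B)={a}  FIRST(C)={b}
iter 2: (no change)
  FIRST(S)={b}  FIRST(A)={a,b}  FIRST(B)={a}  FIRST(C)={b}

FOLLOW iteration:
FOLLOW(S) := {$}
round 1:
  A→S B: FOLLOW(S) ⊇ FIRST(B) = {a}; new: +{a}
  C→C a: FOLLOW(C) ⊇ FIRST(a) = {a}; new: +{a}
  S→C: FOLLOW(C) ⊇ FOLLOW(S) ⊇ {$,a}; new: +{$}
  S→b A: FOLLOW(A) ⊇ FOLLOW(S) ⊇ {$,a}; new: +{$,a}
  S→b B: FOLLOW(B) ⊇ FOLLOW(S) ⊇ {$,a}; new: +{$,a}
  FOLLOW[S]={$,a}  FOLLOW[A]={$,a}  FOLLOW[B]={$,a}  FOLLOW[C]={$,a}
round 2: (no change)
  FOLLOW[S]={$,a}  FOLLOW[A]={$,a}  FOLLOW[B]={$,a}  FOLLOW[C]={$,a}

FOLLOW(S) = ["$", "a"]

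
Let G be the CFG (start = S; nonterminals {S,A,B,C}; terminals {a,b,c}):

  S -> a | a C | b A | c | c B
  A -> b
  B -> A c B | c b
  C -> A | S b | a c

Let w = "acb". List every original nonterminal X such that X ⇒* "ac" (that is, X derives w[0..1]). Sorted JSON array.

Convert to CNF:
  S -> T0 B | T1 A | T2 C | a | c
  A -> b
  B -> A X3 | T0 T1
  C -> S T1 | T2 T0 | b
  T0 -> c
  T1 -> b
  T2 -> a
  X3 -> T0 B

Fill CYK table bottom-up, restricted to cells inside w[0..1]:
  cell(0,0) a: {S,T2}  orig:{S}
  cell(1,1) c: {S,T0}  orig:{S}
  cell(0,1) ac: {C}

Original NTs in T[0,1] deriving "ac": ["C"]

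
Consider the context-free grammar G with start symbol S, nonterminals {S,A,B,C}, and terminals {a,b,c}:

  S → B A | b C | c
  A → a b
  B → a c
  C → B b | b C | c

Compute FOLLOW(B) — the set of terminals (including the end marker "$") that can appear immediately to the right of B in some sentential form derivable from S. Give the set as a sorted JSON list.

FIRST sets, iterate to fixpoint:
iter 1:
  A via A→a b: +{a}
  B via B→a c: +{a}
  C via C→B b: +{a}
  C via C→b C: +{b}
  C via C→c: +{c}
  S via S→B A: +{a}
  S via S→b C: +{b}
  S via S→c: +{c}
  FIRST(S)={a,b,c}  FIRST(A)={a}  FIRST(B)={a}  FIRST(C)={a,b,c}
iter 2: (stable)
  FIRST(S)={a,b,c}  FIRST(A)={a}  FIRST(B)={a}  FIRST(C)={a,b,c}

FOLLOW sets:
FOLLOW(S) := {$}
pass 1:
  C→B b: FOLLOW(B) ⊇ FIRST(b) = {b}; new: +{b}
  S→B A: FOLLOW(B) ⊇ FIRST(A) = {a}; new: +{a}
  S→B A: FOLLOW(A) ⊇ FOLLOW(S) ⊇ {$}; new: +{$}
  S→b C: FOLLOW(C) ⊇ FOLLOW(S) ⊇ {$}; new: +{$}
  FOLLOW[S]={$}  FOLLOW[A]={$}  FOLLOW[B]={a,b}  FOLLOW[C]={$}
pass 2: (stable)
  FOLLOW[S]={$}  FOLLOW[A]={$}  FOLLOW[B]={a,b}  FOLLOW[C]={$}

FOLLOW(B) = ["a", "b"]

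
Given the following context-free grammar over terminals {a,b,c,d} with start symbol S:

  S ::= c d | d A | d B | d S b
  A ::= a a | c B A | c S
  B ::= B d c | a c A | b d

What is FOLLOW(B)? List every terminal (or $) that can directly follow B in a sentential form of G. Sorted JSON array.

FIRST sets, iterate to fixpoint:
[1]
  A via A→a a: +{a}
  A via A→c B A: +{c}
  B via B→a c A: +{a}
  B via B→b d: +{b}
  S via S→c d: +{c}
  S via S→d A: +{d}
  S: {c,d}  A: {a,c}  B: {a,b}
[2] (no change)
  S: {c,d}  A: {a,c}  B: {a,b}

Compute FOLLOW by fixpoint:
initialize: $ ∈ FOLLOW(S)
iter 1:
  A→c B A: FOLLOW(B) ⊇ FIRST(A) = {a,c}; new: +{a,c}
  B→B d c: FOLLOW(B) ⊇ FIRST(d) = {d}; new: +{d}
  B→a c A: FOLLOW(A) ⊇ FOLLOW(B) ⊇ {a,c,d}; new: +{a,c,d}
  S→d A: FOLLOW(A) ⊇ FOLLOW(S) ⊇ {$}; new: +{$}
  S→d B: FOLLOW(B) ⊇ FOLLOW(S) ⊇ {$}; new: +{$}
  S→d S b: FOLLOW(S) ⊇ FIRST(b) = {b}; new: +{b}
  FOLLOW(S)={$,b}  FOLLOW(A)={$,a,c,d}  FOLLOW(B)={$,a,c,d}
iter 2:
  A→c S: FOLLOW(S) ⊇ FOLLOW(A) ⊇ {$,a,c,d}; new: +{a,c,d}
  S→d A: FOLLOW(A) ⊇ FOLLOW(S) ⊇ {$,a,b,c,d}; new: +{b}
  S→d B: FOLLOW(B) ⊇ FOLLOW(S) ⊇ {$,a,b,c,d}; new: +{b}
  FOLLOW(S)={$,a,b,c,d}  FOLLOW(A)={$,a,b,c,d}  FOLLOW(B)={$,a,b,c,d}
iter 3: done
  FOLLOW(S)={$,a,b,c,d}  FOLLOW(A)={$,a,b,c,d}  FOLLOW(B)={$,a,b,c,d}

FOLLOW(B) = ["$", "a", "b", "c", "d"]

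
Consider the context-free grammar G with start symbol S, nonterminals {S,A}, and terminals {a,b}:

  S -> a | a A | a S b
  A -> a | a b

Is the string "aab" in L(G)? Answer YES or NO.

CNF form of G:
  S -> T0 A | T0 X2 | a
  A -> T0 T1 | a
  T0 -> a
  T1 -> b
  X2 -> S T1

CYK table (by increasing span):
  [0..0]={A,S,T0}  "a"  orig:{A,S}
  [1..1]={A,S,T0}  "a"  orig:{A,S}
  [2..2]={T1}  "b"  orig:{}
  [0..1]={S}  "aa"
  [1..2]={A,X2}  "ab"  orig:{A}
  [0..2]={S,X2}  "aab"  orig:{S}

S ∈ T[0,2] ⇒ YES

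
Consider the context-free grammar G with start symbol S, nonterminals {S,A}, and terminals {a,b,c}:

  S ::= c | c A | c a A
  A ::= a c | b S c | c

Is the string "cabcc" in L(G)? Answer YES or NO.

CNF form of G:
  S -> T1 A | T1 X4 | c
  A -> T0 T1 | T2 X3 | c
  T0 -> a
  T1 -> c
  T2 -> b
  X3 -> S T1
  X4 -> T0 A

Fill CYK table bottom-up:
  T[0,0] 'c' = {A,S,T1}  orig:{A,S}
  T[1,1] 'a' = {T0}  orig:{}
  T[2,2] 'b' = {T2}  orig:{}
  T[3,3] 'c' = {A,S,T1}  orig:{A,S}
  T[4,4] 'c' = {A,S,T1}  orig:{A,S}
  T[0,1] 'ca' = ∅
  T[1,2] 'ab' = ∅
  T[2,3] 'bc' = ∅
  T[3,4] 'cc' = {S,X3}  orig:{S}
  T[0,2] 'cab' = ∅
  T[1,3] 'abc' = ∅
  T[2,4] 'bcc' = {A}
  T[0,3] 'cabc' = ∅
  T[1,4] 'abcc' = {X4}  orig:{}
  T[0,4] 'cabcc' = {S}

S ∈ T[0,4] ⇒ YES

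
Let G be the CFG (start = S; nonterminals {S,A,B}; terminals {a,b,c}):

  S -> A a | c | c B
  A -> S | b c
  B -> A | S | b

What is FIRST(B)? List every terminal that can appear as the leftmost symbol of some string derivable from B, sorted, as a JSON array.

FIRST sets, iterate to fixpoint:
pass 1:
  A via A→b c: +{b}
  B via B→A: +{b}
  S via S→A a: +{b}
  S via S→c: +{c}
  FIRST[S]={b,c}  FIRST[A]={b}  FIRST[B]={b}
pass 2:
  A via A→S: +{c}
  B via B→A: +{c}
  FIRST[S]={b,c}  FIRST[A]={b,c}  FIRST[B]={b,c}
pass 3: done
  FIRST[S]={b,c}  FIRST[A]={b,c}  FIRST[B]={b,c}

FIRST(B) = ["b", "c"]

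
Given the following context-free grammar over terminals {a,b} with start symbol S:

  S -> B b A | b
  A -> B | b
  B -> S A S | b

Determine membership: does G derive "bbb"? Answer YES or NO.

CNF form of G:
  S -> B X3 | b
  A -> S X1 | b
  B -> S X2 | b
  T0 -> b
  X1 -> A S
  X2 -> A S
  X3 -> T0 A

CYK fill:
  cell(0,0) b: {A,B,S,T0}  orig:{A,B,S}
  cell(1,1) b: {A,B,S,T0}  orig:{A,B,S}
  cell(2,2) b: {A,B,S,T0}  orig:{A,B,S}
  cell(0,1) bb: {X1,X2,X3}  orig:{}
  cell(1,2) bb: {X1,X2,X3}  orig:{}
  cell(0,2) bbb: {A,B,S}

S ∈ T[0,2] ⇒ YES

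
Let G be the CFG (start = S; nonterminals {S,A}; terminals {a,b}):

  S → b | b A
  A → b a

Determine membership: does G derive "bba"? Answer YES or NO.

Convert to CNF:
  S -> T0 A | b
  A -> T0 T1
  T0 -> b
  T1 -> a

Fill CYK table bottom-up:
  [0..0]={S,T0}  "b"  orig:{S}
  [1..1]={S,T0}  "b"  orig:{S}
  [2..2]={T1}  "a"  orig:{}
  [0..1]=∅  "bb"
  [1..2]={A}  "ba"
  [0..2]={S}  "bba"

S ∈ T[0,2] ⇒ YES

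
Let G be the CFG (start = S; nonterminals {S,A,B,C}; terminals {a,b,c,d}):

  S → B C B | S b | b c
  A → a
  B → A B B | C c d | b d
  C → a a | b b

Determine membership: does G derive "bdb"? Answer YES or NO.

Convert to CNF:
  S -> B X6 | S T2 | T2 T0
  A -> a
  B -> A X4 | C X5 | T2 T1
  C -> T2 T2 | T3 T3
  T0 -> c
  T1 -> d
  T2 -> b
  T3 -> a
  X4 -> B B
  X5 -> T0 T1
  X6 -> C B

CYK table (by increasing span):
  [0..0]={T2}  "b"  orig:{}
  [1..1]={T1}  "d"  orig:{}
  [2..2]={T2}  "b"  orig:{}
  [0..1]={B}  "bd"
  [1..2]=∅  "db"
  [0..2]=∅  "bdb"

S ∉ T[0,2] ⇒ NO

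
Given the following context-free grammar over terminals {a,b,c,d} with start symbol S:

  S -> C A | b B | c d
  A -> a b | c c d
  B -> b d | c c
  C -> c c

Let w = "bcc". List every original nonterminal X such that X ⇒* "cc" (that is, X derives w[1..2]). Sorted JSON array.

CNF form of G:
  S -> C A | T1 B | T2 T3
  A -> T0 T1 | T2 X4
  B -> T1 T3 | T2 T2
  C -> T2 T2
  T0 -> a
  T1 -> b
  T2 -> c
  T3 -> d
  X4 -> T2 T3

CYK fill — only the sub-triangle for w[1..2]:
  T[1,1] 'c' = {T2}  orig:{}
  T[2,2] 'c' = {T2}  orig:{}
  T[1,2] 'cc' = {B,C}

Original NTs in T[1,2] deriving "cc": ["B", "C"]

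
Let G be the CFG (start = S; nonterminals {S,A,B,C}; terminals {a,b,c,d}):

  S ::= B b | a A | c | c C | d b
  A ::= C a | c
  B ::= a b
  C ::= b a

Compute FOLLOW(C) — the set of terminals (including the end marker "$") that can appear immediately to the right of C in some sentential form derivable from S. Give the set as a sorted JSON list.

FIRST iteration:
pass 1:
  A via A→c: +{c}
  B via B→a b: +{a}
  C via C→b a: +{b}
  S via S→B b: +{a}
  S via S→c: +{c}
  S via S→d b: +{d}
  FIRST(S)={a,c,d}  FIRST(A)={c}  FIRST(B)={a}  FIRST(C)={b}
pass 2:
  A via A→C a: +{b}
  FIRST(S)={a,c,d}  FIRST(A)={b,c}  FIRST(B)={a}  FIRST(C)={b}
pass 3: (stable)
  FIRST(S)={a,c,d}  FIRST(A)={b,c}  FIRST(B)={a}  FIRST(C)={b}

FOLLOW iteration:
FOLLOW(S) := {$}
[1]
  A→C a: FOLLOW(C) ⊇ FIRST(a) = {a}; new: +{a}
  S→B b: FOLLOW(B) ⊇ FIRST(b) = {b}; new: +{b}
  S→a A: FOLLOW(A) ⊇ FOLLOW(S) ⊇ {$}; new: +{$}
  S→c C: FOLLOW(C) ⊇ FOLLOW(S) ⊇ {$}; new: +{$}
  FOLLOW[S]={$}  FOLLOW[A]={$}  FOLLOW[B]={b}  FOLLOW[C]={$,a}
[2] — fixpoint
  FOLLOW[S]={$}  FOLLOW[A]={$}  FOLLOW[B]={b}  FOLLOW[C]={$,a}

FOLLOW(C) = ["$", "a"]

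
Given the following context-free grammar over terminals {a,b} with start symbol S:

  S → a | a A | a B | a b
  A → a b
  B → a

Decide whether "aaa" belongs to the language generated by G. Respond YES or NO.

CNF form of G:
  S -> T0 A | T0 B | T0 T1 | a
  A -> T0 T1
  B -> a
  T0 -> a
  T1 -> b

CYK table (by increasing span):
  [0..0]={B,S,T0}  "a"  orig:{B,S}
  [1..1]={B,S,T0}  "a"  orig:{B,S}
  [2..2]={B,S,T0}  "a"  orig:{B,S}
  [0..1]={S}  "aa"
  [1..2]={S}  "aa"
  [0..2]=∅  "aaa"

S ∉ T[0,2] ⇒ NO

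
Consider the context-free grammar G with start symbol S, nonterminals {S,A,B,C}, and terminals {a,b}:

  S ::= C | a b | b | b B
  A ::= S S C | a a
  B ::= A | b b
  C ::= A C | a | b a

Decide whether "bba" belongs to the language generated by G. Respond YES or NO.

CNF form of G:
  S -> A C | T0 T1 | T1 B | T1 T0 | a | b
  A -> S X2 | T0 T0
  B -> S X3 | T0 T0 | T1 T1
  C -> A C | T1 T0 | a
  T0 -> a
  T1 -> b
  X2 -> S C
  X3 -> S C

CYK table (by increasing span):
  [0..0]={S,T1}  "b"  orig:{S}
  [1..1]={S,T1}  "b"  orig:{S}
  [2..2]={C,S,T0}  "a"  orig:{C,S}
  [0..1]={B}  "bb"
  [1..2]={C,S,X2,X3}  "ba"  orig:{C,S}
  [0..2]={A,B,X2,X3}  "bba"  orig:{A,B}

S ∉ T[0,2] ⇒ NO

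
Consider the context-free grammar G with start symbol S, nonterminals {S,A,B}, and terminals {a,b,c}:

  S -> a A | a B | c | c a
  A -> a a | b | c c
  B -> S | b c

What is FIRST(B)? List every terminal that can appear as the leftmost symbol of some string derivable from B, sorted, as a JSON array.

Compute FIRST by fixpoint:
iter 1:
  A via A→a a: +{a}
  A via A→b: +{b}
  A via A→c c: +{c}
  B via B→b c: +{b}
  S via S→a A: +{a}
  S via S→c: +{c}
  S: {a,c}  A: {a,b,c}  B: {b}
iter 2:
  B via B→S: +{a,c}
  S: {a,c}  A: {a,b,c}  B: {a,b,c}
iter 3: — fixpoint
  S: {a,c}  A: {a,b,c}  B: {a,b,c}

FIRST(B) = ["a", "b", "c"]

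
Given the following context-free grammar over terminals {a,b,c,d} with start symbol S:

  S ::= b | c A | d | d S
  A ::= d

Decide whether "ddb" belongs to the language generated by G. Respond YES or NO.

CNF form of G:
  S -> T0 A | T1 S | b | d
  A -> d
  T0 -> c
  T1 -> d

CYK fill:
  cell(0,0) d: {A,S,T1}  orig:{A,S}
  cell(1,1) d: {A,S,T1}  orig:{A,S}
  cell(2,2) b: {S}
  cell(0,1) dd: {S}
  cell(1,2) db: {S}
  cell(0,2) ddb: {S}

S ∈ T[0,2] ⇒ YES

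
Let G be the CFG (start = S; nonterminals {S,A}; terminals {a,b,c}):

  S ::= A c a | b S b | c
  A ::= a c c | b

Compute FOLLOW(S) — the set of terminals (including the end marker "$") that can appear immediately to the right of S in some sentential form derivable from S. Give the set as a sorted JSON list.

Compute FIRST by fixpoint:
round 1:
  A via A→a c c: +{a}
  A via A→b: +{b}
  S via S→A c a: +{a,b}
  S via S→c: +{c}
  FIRST[S]={a,b,c}  FIRST[A]={a,b}
round 2: (no change)
  FIRST[S]={a,b,c}  FIRST[A]={a,b}

FOLLOW sets:
initialize: $ ∈ FOLLOW(S)
[1]
  S→A c a: FOLLOW(A) ⊇ FIRST(c) = {c}; new: +{c}
  S→b S b: FOLLOW(S) ⊇ FIRST(b) = {b}; new: +{b}
  S: {$,b}  A: {c}
[2] done
  S: {$,b}  A: {c}

FOLLOW(S) = ["$", "b"]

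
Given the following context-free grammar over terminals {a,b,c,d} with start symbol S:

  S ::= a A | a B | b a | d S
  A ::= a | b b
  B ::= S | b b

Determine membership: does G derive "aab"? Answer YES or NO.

Convert to CNF:
  S -> T0 T1 | T1 A | T1 B | T2 S
  A -> T0 T0 | a
  B -> T0 T0 | T0 T1 | T1 A | T1 B | T2 S
  T0 -> b
  T1 -> a
  T2 -> d

CYK table (by increasing span):
  T[0,0] 'a' = {A,T1}  orig:{A}
  T[1,1] 'a' = {A,T1}  orig:{A}
  T[2,2] 'b' = {T0}  orig:{}
  T[0,1] 'aa' = {B,S}
  T[1,2] 'ab' = ∅
  T[0,2] 'aab' = ∅

S ∉ T[0,2] ⇒ NO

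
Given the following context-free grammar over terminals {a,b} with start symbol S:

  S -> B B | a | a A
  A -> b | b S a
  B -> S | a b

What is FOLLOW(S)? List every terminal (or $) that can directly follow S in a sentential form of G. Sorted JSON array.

FIRST sets, iterate to fixpoint:
iter 1:
  A via A→b: +{b}
  B via B→a b: +{a}
  S via S→B B: +{a}
  FIRST[S]={a}  FIRST[A]={b}  FIRST[B]={a}
iter 2: — fixpoint
  FIRST[S]={a}  FIRST[A]={b}  FIRST[B]={a}

FOLLOW sets:
FOLLOW(S) := {$}
pass 1:
  A→b S a: FOLLOW(S) ⊇ FIRST(a) = {a}; new: +{a}
  S→B B: FOLLOW(B) ⊇ FIRST(B) = {a}; new: +{a}
  S→B B: FOLLOW(B) ⊇ FOLLOW(S) ⊇ {$,a}; new: +{$}
  S→a A: FOLLOW(A) ⊇ FOLLOW(S) ⊇ {$,a}; new: +{$,a}
  S: {$,a}  A: {$,a}  B: {$,a}
pass 2: done
  S: {$,a}  A: {$,a}  B: {$,a}

FOLLOW(S) = ["$", "a"]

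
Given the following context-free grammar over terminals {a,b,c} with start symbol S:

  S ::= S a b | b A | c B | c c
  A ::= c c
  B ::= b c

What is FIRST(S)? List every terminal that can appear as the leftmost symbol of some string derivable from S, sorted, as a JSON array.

FIRST iteration:
[1]
  A via A→c c: +{c}
  B via B→b c: +{b}
  S via S→b A: +{b}
  S via S→c B: +{c}
  FIRST[S]={b,c}  FIRST[A]={c}  FIRST[B]={b}
[2] (stable)
  FIRST[S]={b,c}  FIRST[A]={c}  FIRST[B]={b}

FIRST(S) = ["b", "c"]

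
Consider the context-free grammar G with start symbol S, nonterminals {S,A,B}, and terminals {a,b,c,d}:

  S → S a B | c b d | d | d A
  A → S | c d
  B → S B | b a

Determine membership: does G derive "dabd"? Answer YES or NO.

CNF form of G:
  S -> S X6 | T1 X7 | T3 A | d
  A -> S X4 | T1 T3 | T1 X5 | T3 A | d
  B -> S B | T2 T0
  T0 -> a
  T1 -> c
  T2 -> b
  T3 -> d
  X4 -> T0 B
  X5 -> T2 T3
  X6 -> T0 B
  X7 -> T2 T3

CYK fill:
  [0..0]={A,S,T3}  "d"  orig:{A,S}
  [1..1]={T0}  "a"  orig:{}
  [2..2]={T2}  "b"  orig:{}
  [3..3]={A,S,T3}  "d"  orig:{A,S}
  [0..1]=∅  "da"
  [1..2]=∅  "ab"
  [2..3]={X5,X7}  "bd"  orig:{}
  [0..2]=∅  "dab"
  [1..3]=∅  "abd"
  [0..3]=∅  "dabd"

S ∉ T[0,3] ⇒ NO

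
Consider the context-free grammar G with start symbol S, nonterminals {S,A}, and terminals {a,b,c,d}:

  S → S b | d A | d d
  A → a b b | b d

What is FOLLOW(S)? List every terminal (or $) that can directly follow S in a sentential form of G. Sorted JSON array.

Compute FIRST by fixpoint:
[1]
  A via A→a b b: +{a}
  A via A→b d: +{b}
  S via S→d A: +{d}
  FIRST[S]={d}  FIRST[A]={a,b}
[2] done
  FIRST[S]={d}  FIRST[A]={a,b}

Compute FOLLOW by fixpoint:
seed FOLLOW(S) with $
round 1:
  S→S b: FOLLOW(S) ⊇ FIRST(b) = {b}; new: +{b}
  S→d A: FOLLOW(A) ⊇ FOLLOW(S) ⊇ {$,b}; new: +{$,b}
  FOLLOW(S)={$,b}  FOLLOW(A)={$,b}
round 2: done
  FOLLOW(S)={$,b}  FOLLOW(A)={$,b}

FOLLOW(S) = ["$", "b"]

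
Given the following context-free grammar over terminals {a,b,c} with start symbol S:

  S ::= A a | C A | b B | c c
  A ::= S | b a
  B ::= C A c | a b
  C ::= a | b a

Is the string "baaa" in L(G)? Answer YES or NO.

CNF form of G:
  S -> A T0 | C A | T1 B | T2 T2
  A -> A T0 | C A | T1 B | T1 T0 | T2 T2
  B -> C X3 | T0 T1
  C -> T1 T0 | a
  T0 -> a
  T1 -> b
  T2 -> c
  X3 -> A T2

Fill CYK table bottom-up:
  cell(0,0) b: {T1}  orig:{}
  cell(1,1) a: {C,T0}  orig:{C}
  cell(2,2) a: {C,T0}  orig:{C}
  cell(3,3) a: {C,T0}  orig:{C}
  cell(0,1) ba: {A,C}
  cell(1,2) aa: ∅
  cell(2,3) aa: ∅
  cell(0,2) baa: {A,S}
  cell(1,3) aaa: ∅
  cell(0,3) baaa: {A,S}

S ∈ T[0,3] ⇒ YES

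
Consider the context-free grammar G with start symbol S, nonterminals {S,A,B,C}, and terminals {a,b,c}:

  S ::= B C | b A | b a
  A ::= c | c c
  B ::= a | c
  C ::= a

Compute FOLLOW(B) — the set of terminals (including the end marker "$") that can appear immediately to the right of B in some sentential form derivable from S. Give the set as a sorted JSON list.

Compute FIRST by fixpoint:
[1]
  A via A→c: +{c}
  B via B→a: +{a}
  B via B→c: +{c}
  C via C→a: +{a}
  S via S→B C: +{a,c}
  S via S→b A: +{b}
  FIRST[S]={a,b,c}  FIRST[A]={c}  FIRST[B]={a,c}  FIRST[C]={a}
[2] — fixpoint
  FIRST[S]={a,b,c}  FIRST[A]={c}  FIRST[B]={a,c}  FIRST[C]={a}

FOLLOW sets:
FOLLOW(S) := {$}
round 1:
  S→B C: FOLLOW(B) ⊇ FIRST(C) = {a}; new: +{a}
  S→B C: FOLLOW(C) ⊇ FOLLOW(S) ⊇ {$}; new: +{$}
  S→b A: FOLLOW(A) ⊇ FOLLOW(S) ⊇ {$}; new: +{$}
  S: {$}  A: {$}  B: {a}  C: {$}
round 2: — fixpoint
  S: {$}  A: {$}  B: {a}  C: {$}

FOLLOW(B) = ["a"]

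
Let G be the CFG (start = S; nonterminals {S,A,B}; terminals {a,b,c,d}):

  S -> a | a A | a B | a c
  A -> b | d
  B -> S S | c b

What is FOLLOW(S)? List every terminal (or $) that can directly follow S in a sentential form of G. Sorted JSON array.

Compute FIRST by fixpoint:
[1]
  A via A→b: +{b}
  A via A→d: +{d}
  B via B→c b: +{c}
  S via S→a: +{a}
  FIRST(S)={a}  FIRST(A)={b,d}  FIRST(B)={c}
[2]
  B via B→S S: +{a}
  FIRST(S)={a}  FIRST(A)={b,d}  FIRST(B)={a,c}
[3] (no change)
  FIRST(S)={a}  FIRST(A)={b,d}  FIRST(B)={a,c}

Compute FOLLOW by fixpoint:
seed FOLLOW(S) with $
round 1:
  B→S S: FOLLOW(S) ⊇ FIRST(S) = {a}; new: +{a}
  S→a A: FOLLOW(A) ⊇ FOLLOW(S) ⊇ {$,a}; new: +{$,a}
  S→a B: FOLLOW(B) ⊇ FOLLOW(S) ⊇ {$,a}; new: +{$,a}
  S: {$,a}  A: {$,a}  B: {$,a}
round 2: (stable)
  S: {$,a}  A: {$,a}  B: {$,a}

FOLLOW(S) = ["$", "a"]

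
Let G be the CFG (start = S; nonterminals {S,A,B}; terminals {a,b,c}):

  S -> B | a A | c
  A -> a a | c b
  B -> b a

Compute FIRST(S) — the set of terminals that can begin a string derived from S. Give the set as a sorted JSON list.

FIRST sets, iterate to fixpoint:
[1]
  A via A→a a: +{a}
  A via A→c b: +{c}
  B via B→b a: +{b}
  S via S→B: +{b}
  S via S→a A: +{a}
  S via S→c: +{c}
  S: {a,b,c}  A: {a,c}  B: {b}
[2] — fixpoint
  S: {a,b,c}  A: {a,c}  B: {b}

FIRST(S) = ["a", "b", "c"]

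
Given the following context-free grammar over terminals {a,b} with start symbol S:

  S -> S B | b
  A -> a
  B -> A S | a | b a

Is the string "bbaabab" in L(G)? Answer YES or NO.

Convert to CNF:
  S -> S B | b
  A -> a
  B -> A S | T0 T1 | a
  T0 -> b
  T1 -> a

Fill CYK table bottom-up:
  [0..0]={S,T0}  "b"  orig:{S}
  [1..1]={S,T0}  "b"  orig:{S}
  [2..2]={A,B,T1}  "a"  orig:{A,B}
  [3..3]={A,B,T1}  "a"  orig:{A,B}
  [4..4]={S,T0}  "b"  orig:{S}
  [5..5]={A,B,T1}  "a"  orig:{A,B}
  [6..6]={S,T0}  "b"  orig:{S}
  [0..1]=∅  "bb"
  [1..2]={B,S}  "ba"
  [2..3]=∅  "aa"
  [3..4]={B}  "ab"
  [4..5]={B,S}  "ba"
  [5..6]={B}  "ab"
  [0..2]={S}  "bba"
  [1..3]={S}  "baa"
  [2..4]=∅  "aab"
  [3..5]={B}  "aba"
  [4..6]={S}  "bab"
  [0..3]={S}  "bbaa"
  [1..4]={S}  "baab"
  [2..5]=∅  "aaba"
  [3..6]={B}  "abab"
  [0..4]={S}  "bbaab"
  [1..5]={S}  "baaba"
  [2..6]=∅  "aabab"
  [0..5]={S}  "bbaaba"
  [1..6]={S}  "baabab"
  [0..6]={S}  "bbaabab"

S ∈ T[0,6] ⇒ YES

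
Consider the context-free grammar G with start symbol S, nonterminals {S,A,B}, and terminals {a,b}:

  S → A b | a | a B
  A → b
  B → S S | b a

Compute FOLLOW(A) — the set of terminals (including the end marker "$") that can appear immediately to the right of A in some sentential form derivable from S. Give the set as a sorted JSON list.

FIRST iteration:
iter 1:
  A via A→b: +{b}
  B via B→b a: +{b}
  S via S→A b: +{b}
  S via S→a: +{a}
  FIRST[S]={a,b}  FIRST[A]={b}  FIRST[B]={b}
iter 2:
  B via B→S S: +{a}
  FIRST[S]={a,b}  FIRST[A]={b}  FIRST[B]={a,b}
iter 3: done
  FIRST[S]={a,b}  FIRST[A]={b}  FIRST[B]={a,b}

Compute FOLLOW by fixpoint:
seed FOLLOW(S) with $
round 1:
  B→S S: FOLLOW(S) ⊇ FIRST(S) = {a,b}; new: +{a,b}
  S→A b: FOLLOW(A) ⊇ FIRST(b) = {b}; new: +{b}
  S→a B: FOLLOW(B) ⊇ FOLLOW(S) ⊇ {$,a,b}; new: +{$,a,b}
  S: {$,a,b}  A: {b}  B: {$,a,b}
round 2: (no change)
  S: {$,a,b}  A: {b}  B: {$,a,b}

FOLLOW(A) = ["b"]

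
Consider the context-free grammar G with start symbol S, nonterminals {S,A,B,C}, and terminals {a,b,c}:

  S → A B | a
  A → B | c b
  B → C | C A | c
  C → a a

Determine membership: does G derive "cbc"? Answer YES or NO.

Convert to CNF:
  S -> A B | a
  A -> C A | T0 T0 | T1 T2 | c
  B -> C A | T0 T0 | c
  C -> T0 T0
  T0 -> a
  T1 -> c
  T2 -> b

Fill CYK table bottom-up:
  cell(0,0) c: {A,B,T1}  orig:{A,B}
  cell(1,1) b: {T2}  orig:{}
  cell(2,2) c: {A,B,T1}  orig:{A,B}
  cell(0,1) cb: {A}
  cell(1,2) bc: ∅
  cell(0,2) cbc: {S}

S ∈ T[0,2] ⇒ YES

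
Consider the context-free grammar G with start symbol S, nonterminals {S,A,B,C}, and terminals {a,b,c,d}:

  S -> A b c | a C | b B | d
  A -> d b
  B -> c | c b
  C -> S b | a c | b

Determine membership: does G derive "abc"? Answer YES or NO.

Convert to CNF:
  S -> A X4 | T1 B | T3 C | d
  A -> T0 T1
  B -> T2 T1 | c
  C -> S T1 | T3 T2 | b
  T0 -> d
  T1 -> b
  T2 -> c
  T3 -> a
  X4 -> T1 T2

CYK table (by increasing span):
  cell(0,0) a: {T3}  orig:{}
  cell(1,1) b: {C,T1}  orig:{C}
  cell(2,2) c: {B,T2}  orig:{B}
  cell(0,1) ab: {S}
  cell(1,2) bc: {S,X4}  orig:{S}
  cell(0,2) abc: ∅

S ∉ T[0,2] ⇒ NO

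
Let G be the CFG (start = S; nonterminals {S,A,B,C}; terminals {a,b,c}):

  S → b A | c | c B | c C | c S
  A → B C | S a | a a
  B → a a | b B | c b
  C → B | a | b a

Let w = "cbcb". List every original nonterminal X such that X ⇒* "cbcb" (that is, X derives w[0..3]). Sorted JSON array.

Convert to CNF:
  S -> T1 A | T2 B | T2 C | T2 S | c
  A -> B C | S T0 | T0 T0
  B -> T0 T0 | T1 B | T2 T1
  C -> T0 T0 | T1 B | T1 T0 | T2 T1 | a
  T0 -> a
  T1 -> b
  T2 -> c

Fill CYK table bottom-up (cells [i..j] with 0 ≤ i ≤ j ≤ 3 only):
  cell(0,0) c: {S,T2}  orig:{S}
  cell(1,1) b: {T1}  orig:{}
  cell(2,2) c: {S,T2}  orig:{S}
  cell(3,3) b: {T1}  orig:{}
  cell(0,1) cb: {B,C}
  cell(1,2) bc: ∅
  cell(2,3) cb: {B,C}
  cell(0,2) cbc: ∅
  cell(1,3) bcb: {B,C}
  cell(0,3) cbcb: {A,S}

Original NTs in T[0,3] deriving "cbcb": ["A", "S"]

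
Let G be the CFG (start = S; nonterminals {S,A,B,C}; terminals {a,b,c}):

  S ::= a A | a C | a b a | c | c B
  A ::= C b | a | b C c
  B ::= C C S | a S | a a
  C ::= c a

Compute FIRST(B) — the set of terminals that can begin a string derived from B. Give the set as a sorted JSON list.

FIRST sets, iterate to fixpoint:
iter 1:
  A via A→a: +{a}
  A via A→b C c: +{b}
  B via B→a S: +{a}
  C via C→c a: +{c}
  S via S→a A: +{a}
  S via S→c: +{c}
  FIRST(S)={a,c}  FIRST(A)={a,b}  FIRST(B)={a}  FIRST(C)={c}
iter 2:
  A via A→C b: +{c}
  B via B→C C S: +{c}
  FIRST(S)={a,c}  FIRST(A)={a,b,c}  FIRST(B)={a,c}  FIRST(C)={c}
iter 3: done
  FIRST(S)={a,c}  FIRST(A)={a,b,c}  FIRST(B)={a,c}  FIRST(C)={c}

FIRST(B) = ["a", "c"]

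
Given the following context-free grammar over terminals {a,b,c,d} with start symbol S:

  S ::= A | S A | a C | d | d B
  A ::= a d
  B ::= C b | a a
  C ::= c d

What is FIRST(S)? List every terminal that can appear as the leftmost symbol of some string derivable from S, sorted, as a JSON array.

Compute FIRST by fixpoint:
round 1:
  A via A→a d: +{a}
  B via B→a a: +{a}
  C via C→c d: +{c}
  S via S→A: +{a}
  S via S→d: +{d}
  FIRST(S)={a,d}  FIRST(A)={a}  FIRST(B)={a}  FIRST(C)={c}
round 2:
  B via B→C b: +{c}
  FIRST(S)={a,d}  FIRST(A)={a}  FIRST(B)={a,c}  FIRST(C)={c}
round 3: — fixpoint
  FIRST(S)={a,d}  FIRST(A)={a}  FIRST(B)={a,c}  FIRST(C)={c}

FIRST(S) = ["a", "d"]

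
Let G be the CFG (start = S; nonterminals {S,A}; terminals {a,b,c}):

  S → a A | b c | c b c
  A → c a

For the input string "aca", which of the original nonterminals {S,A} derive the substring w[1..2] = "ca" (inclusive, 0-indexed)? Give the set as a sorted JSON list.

CNF form of G:
  S -> T0 X3 | T1 A | T2 T0
  A -> T0 T1
  T0 -> c
  T1 -> a
  T2 -> b
  X3 -> T2 T0

CYK table (by increasing span) — only the sub-triangle for w[1..2]:
  cell(1,1) c: {T0}  orig:{}
  cell(2,2) a: {T1}  orig:{}
  cell(1,2) ca: {A}

Original NTs in T[1,2] deriving "ca": ["A"]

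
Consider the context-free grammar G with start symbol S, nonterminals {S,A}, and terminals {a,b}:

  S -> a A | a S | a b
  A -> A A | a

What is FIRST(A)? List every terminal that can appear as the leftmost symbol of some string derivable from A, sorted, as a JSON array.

Compute FIRST by fixpoint:
pass 1:
  A via A→a: +{a}
  S via S→a A: +{a}
  S: {a}  A: {a}
pass 2: (no change)
  S: {a}  A: {a}

FIRST(A) = ["a"]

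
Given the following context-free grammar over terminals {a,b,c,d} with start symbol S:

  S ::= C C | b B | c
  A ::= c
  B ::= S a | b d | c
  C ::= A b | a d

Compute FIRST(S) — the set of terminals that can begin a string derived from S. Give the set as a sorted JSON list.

Compute FIRST by fixpoint:
pass 1:
  A via A→c: +{c}
  B via B→b d: +{b}
  B via B→c: +{c}
  C via C→A b: +{c}
  C via C→a d: +{a}
  S via S→C C: +{a,c}
  S via S→b B: +{b}
  FIRST(S)={a,b,c}  FIRST(A)={c}  FIRST(B)={b,c}  FIRST(C)={a,c}
pass 2:
  B via B→S a: +{a}
  FIRST(S)={a,b,c}  FIRST(A)={c}  FIRST(B)={a,b,c}  FIRST(C)={a,c}
pass 3: done
  FIRST(S)={a,b,c}  FIRST(A)={c}  FIRST(B)={a,b,c}  FIRST(C)={a,c}

FIRST(S) = ["a", "b", "c"]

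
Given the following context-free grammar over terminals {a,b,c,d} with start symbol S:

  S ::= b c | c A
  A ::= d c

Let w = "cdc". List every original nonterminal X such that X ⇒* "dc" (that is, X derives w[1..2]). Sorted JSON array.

CNF form of G:
  S -> T1 A | T2 T1
  A -> T0 T1
  T0 -> d
  T1 -> c
  T2 -> b

Fill CYK table bottom-up (cells [i..j] with 1 ≤ i ≤ j ≤ 2 only):
  [1..1]={T0}  "d"  orig:{}
  [2..2]={T1}  "c"  orig:{}
  [1..2]={A}  "dc"

Original NTs in T[1,2] deriving "dc": ["A"]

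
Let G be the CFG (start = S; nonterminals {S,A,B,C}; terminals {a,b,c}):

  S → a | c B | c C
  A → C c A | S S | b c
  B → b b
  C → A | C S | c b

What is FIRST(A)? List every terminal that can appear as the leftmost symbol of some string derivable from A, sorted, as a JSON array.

FIRST iteration:
[1]
  A via A→b c: +{b}
  B via B→b b: +{b}
  C via C→A: +{b}
  C via C→c b: +{c}
  S via S→a: +{a}
  S via S→c B: +{c}
  FIRST[S]={a,c}  FIRST[A]={b}  FIRST[B]={b}  FIRST[C]={b,c}
[2]
  A via A→C c A: +{c}
  A via A→S S: +{a}
  C via C→A: +{a}
  FIRST[S]={a,c}  FIRST[A]={a,b,c}  FIRST[B]={b}  FIRST[C]={a,b,c}
[3] — fixpoint
  FIRST[S]={a,c}  FIRST[A]={a,b,c}  FIRST[B]={b}  FIRST[C]={a,b,c}

FIRST(A) = ["a", "b", "c"]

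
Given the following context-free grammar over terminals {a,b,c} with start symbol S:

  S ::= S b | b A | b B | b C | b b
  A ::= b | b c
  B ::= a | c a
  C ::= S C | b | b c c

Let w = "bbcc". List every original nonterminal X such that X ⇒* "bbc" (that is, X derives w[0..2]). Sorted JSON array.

Convert to CNF:
  S -> S T0 | T0 A | T0 B | T0 C | T0 T0
  A -> T0 T1 | b
  B -> T1 T2 | a
  C -> S C | T0 X3 | b
  T0 -> b
  T1 -> c
  T2 -> a
  X3 -> T1 T1

CYK table (by increasing span), restricted to cells inside w[0..2]:
  [0..0]={A,C,T0}  "b"  orig:{A,C}
  [1..1]={A,C,T0}  "b"  orig:{A,C}
  [2..2]={T1}  "c"  orig:{}
  [0..1]={S}  "bb"
  [1..2]={A}  "bc"
  [0..2]={S}  "bbc"

Original NTs in T[0,2] deriving "bbc": ["S"]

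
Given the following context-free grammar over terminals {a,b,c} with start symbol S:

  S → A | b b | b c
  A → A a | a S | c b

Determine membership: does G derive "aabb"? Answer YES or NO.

Convert to CNF:
  S -> A T0 | T0 S | T1 T2 | T2 T1 | T2 T2
  A -> A T0 | T0 S | T1 T2
  T0 -> a
  T1 -> c
  T2 -> b

CYK fill:
  [0..0]={T0}  "a"  orig:{}
  [1..1]={T0}  "a"  orig:{}
  [2..2]={T2}  "b"  orig:{}
  [3..3]={T2}  "b"  orig:{}
  [0..1]=∅  "aa"
  [1..2]=∅  "ab"
  [2..3]={S}  "bb"
  [0..2]=∅  "aab"
  [1..3]={A,S}  "abb"
  [0..3]={A,S}  "aabb"

S ∈ T[0,3] ⇒ YES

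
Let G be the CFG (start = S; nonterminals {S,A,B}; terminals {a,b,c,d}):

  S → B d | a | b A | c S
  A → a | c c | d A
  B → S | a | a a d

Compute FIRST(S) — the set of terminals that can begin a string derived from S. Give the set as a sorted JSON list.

FIRST iteration:
iter 1:
  A via A→a: +{a}
  A via A→c c: +{c}
  A via A→d A: +{d}
  B via B→a: +{a}
  S via S→B d: +{a}
  S via S→b A: +{b}
  S via S→c S: +{c}
  FIRST[S]={a,b,c}  FIRST[A]={a,c,d}  FIRST[B]={a}
iter 2:
  B via B→S: +{b,c}
  FIRST[S]={a,b,c}  FIRST[A]={a,c,d}  FIRST[B]={a,b,c}
iter 3: done
  FIRST[S]={a,b,c}  FIRST[A]={a,c,d}  FIRST[B]={a,b,c}

FIRST(S) = ["a", "b", "c"]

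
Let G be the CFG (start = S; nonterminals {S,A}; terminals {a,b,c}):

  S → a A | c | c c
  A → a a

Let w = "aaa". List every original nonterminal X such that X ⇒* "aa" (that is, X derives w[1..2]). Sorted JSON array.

CNF form of G:
  S -> T0 A | T1 T1 | c
  A -> T0 T0
  T0 -> a
  T1 -> c

CYK fill — only the sub-triangle for w[1..2]:
  T[1,1] 'a' = {T0}  orig:{}
  T[2,2] 'a' = {T0}  orig:{}
  T[1,2] 'aa' = {A}

Original NTs in T[1,2] deriving "aa": ["A"]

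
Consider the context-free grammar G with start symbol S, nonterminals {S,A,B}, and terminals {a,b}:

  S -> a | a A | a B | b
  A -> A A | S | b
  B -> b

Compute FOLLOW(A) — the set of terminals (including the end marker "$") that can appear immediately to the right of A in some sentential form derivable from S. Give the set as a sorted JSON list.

FIRST sets, iterate to fixpoint:
pass 1:
  A via A→b: +{b}
  B via B→b: +{b}
  S via S→a: +{a}
  S via S→b: +{b}
  FIRST[S]={a,b}  FIRST[A]={b}  FIRST[B]={b}
pass 2:
  A via A→S: +{a}
  FIRST[S]={a,b}  FIRST[A]={a,b}  FIRST[B]={b}
pass 3: (no change)
  FIRST[S]={a,b}  FIRST[A]={a,b}  FIRST[B]={b}

Compute FOLLOW by fixpoint:
FOLLOW(S) := {$}
iter 1:
  A→A A: FOLLOW(A) ⊇ FIRST(A) = {a,b}; new: +{a,b}
  A→S: FOLLOW(S) ⊇ FOLLOW(A) ⊇ {a,b}; new: +{a,b}
  S→a A: FOLLOW(A) ⊇ FOLLOW(S) ⊇ {$,a,b}; new: +{$}
  S→a B: FOLLOW(B) ⊇ FOLLOW(S) ⊇ {$,a,b}; new: +{$,a,b}
  FOLLOW(S)={$,a,b}  FOLLOW(A)={$,a,b}  FOLLOW(B)={$,a,b}
iter 2: done
  FOLLOW(S)={$,a,b}  FOLLOW(A)={$,a,b}  FOLLOW(B)={$,a,b}

FOLLOW(A) = ["$", "a", "b"]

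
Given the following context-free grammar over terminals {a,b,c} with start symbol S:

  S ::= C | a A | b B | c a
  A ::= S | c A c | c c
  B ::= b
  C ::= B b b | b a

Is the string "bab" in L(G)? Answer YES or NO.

CNF form of G:
  S -> B X6 | T0 B | T0 T1 | T1 A | T2 T1
  A -> B X3 | T0 B | T0 T1 | T1 A | T2 T1 | T2 T2 | T2 X4
  B -> b
  C -> B X5 | T0 T1
  T0 -> b
  T1 -> a
  T2 -> c
  X3 -> T0 T0
  X4 -> A T2
  X5 -> T0 T0
  X6 -> T0 T0

CYK table (by increasing span):
  cell(0,0) b: {B,T0}  orig:{B}
  cell(1,1) a: {T1}  orig:{}
  cell(2,2) b: {B,T0}  orig:{B}
  cell(0,1) ba: {A,C,S}
  cell(1,2) ab: ∅
  cell(0,2) bab: ∅

S ∉ T[0,2] ⇒ NO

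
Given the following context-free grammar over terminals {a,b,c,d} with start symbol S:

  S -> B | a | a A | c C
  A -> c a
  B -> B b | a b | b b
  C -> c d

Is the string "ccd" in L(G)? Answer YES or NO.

Convert to CNF:
  S -> B T2 | T0 C | T1 A | T1 T2 | T2 T2 | a
  A -> T0 T1
  B -> B T2 | T1 T2 | T2 T2
  C -> T0 T3
  T0 -> c
  T1 -> a
  T2 -> b
  T3 -> d

Fill CYK table bottom-up:
  cell(0,0) c: {T0}  orig:{}
  cell(1,1) c: {T0}  orig:{}
  cell(2,2) d: {T3}  orig:{}
  cell(0,1) cc: ∅
  cell(1,2) cd: {C}
  cell(0,2) ccd: {S}

S ∈ T[0,2] ⇒ YES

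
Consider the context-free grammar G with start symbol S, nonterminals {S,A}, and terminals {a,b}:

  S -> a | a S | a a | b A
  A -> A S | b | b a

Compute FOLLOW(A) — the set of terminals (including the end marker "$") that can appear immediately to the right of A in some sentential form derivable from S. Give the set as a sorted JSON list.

FIRST sets, iterate to fixpoint:
iter 1:
  A via A→b: +{b}
  S via S→a: +{a}
  S via S→b A: +{b}
  S: {a,b}  A: {b}
iter 2: (no change)
  S: {a,b}  A: {b}

FOLLOW sets:
FOLLOW(S) := {$}
[1]
  A→A S: FOLLOW(A) ⊇ FIRST(S) = {a,b}; new: +{a,b}
  A→A S: FOLLOW(S) ⊇ FOLLOW(A) ⊇ {a,b}; new: +{a,b}
  S→b A: FOLLOW(A) ⊇ FOLLOW(S) ⊇ {$,a,b}; new: +{$}
  S: {$,a,b}  A: {$,a,b}
[2] — fixpoint
  S: {$,a,b}  A: {$,a,b}

FOLLOW(A) = ["$", "a", "b"]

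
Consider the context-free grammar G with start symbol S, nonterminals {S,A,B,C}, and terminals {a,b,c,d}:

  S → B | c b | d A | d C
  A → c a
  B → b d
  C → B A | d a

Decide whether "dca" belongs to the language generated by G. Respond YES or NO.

Convert to CNF:
  S -> T0 T2 | T2 T3 | T3 A | T3 C
  A -> T0 T1
  B -> T2 T3
  C -> B A | T3 T1
  T0 -> c
  T1 -> a
  T2 -> b
  T3 -> d

Fill CYK table bottom-up:
  T[0,0] 'd' = {T3}  orig:{}
  T[1,1] 'c' = {T0}  orig:{}
  T[2,2] 'a' = {T1}  orig:{}
  T[0,1] 'dc' = ∅
  T[1,2] 'ca' = {A}
  T[0,2] 'dca' = {S}

S ∈ T[0,2] ⇒ YES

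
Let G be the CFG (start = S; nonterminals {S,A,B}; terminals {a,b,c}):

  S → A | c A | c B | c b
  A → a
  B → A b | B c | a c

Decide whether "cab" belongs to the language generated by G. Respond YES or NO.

CNF form of G:
  S -> T1 A | T1 B | T1 T0 | a
  A -> a
  B -> A T0 | B T1 | T2 T1
  T0 -> b
  T1 -> c
  T2 -> a

CYK table (by increasing span):
  T[0,0] 'c' = {T1}  orig:{}
  T[1,1] 'a' = {A,S,T2}  orig:{A,S}
  T[2,2] 'b' = {T0}  orig:{}
  T[0,1] 'ca' = {S}
  T[1,2] 'ab' = {B}
  T[0,2] 'cab' = {S}

S ∈ T[0,2] ⇒ YES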